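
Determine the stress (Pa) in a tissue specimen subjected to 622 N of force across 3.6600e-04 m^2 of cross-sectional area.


stress = F / A
stress = 622 / 3.6600e-04
stress = 1.6995e+06


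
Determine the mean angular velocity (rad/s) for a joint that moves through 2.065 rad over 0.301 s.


omega = delta_theta / delta_t
omega = 2.065 / 0.301
omega = 6.8605


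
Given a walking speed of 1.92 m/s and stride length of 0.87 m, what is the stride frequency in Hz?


f = v / stride_length
f = 1.92 / 0.87
f = 2.2069


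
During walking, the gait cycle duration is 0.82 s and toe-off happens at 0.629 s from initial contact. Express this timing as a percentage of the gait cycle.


pct = (event_time / cycle_time) * 100
pct = (0.629 / 0.82) * 100
ratio = 0.7671
pct = 76.7073


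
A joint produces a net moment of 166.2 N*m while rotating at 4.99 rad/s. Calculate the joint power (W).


P = M * omega
P = 166.2 * 4.99
P = 829.3380


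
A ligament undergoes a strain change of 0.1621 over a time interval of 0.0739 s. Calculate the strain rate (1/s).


strain_rate = delta_strain / delta_t
strain_rate = 0.1621 / 0.0739
strain_rate = 2.1935


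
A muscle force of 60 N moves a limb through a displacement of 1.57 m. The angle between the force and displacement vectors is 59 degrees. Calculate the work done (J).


W = F * d * cos(theta)
theta = 59 deg = 1.0297 rad
cos(theta) = 0.5150
W = 60 * 1.57 * 0.5150
W = 48.5166


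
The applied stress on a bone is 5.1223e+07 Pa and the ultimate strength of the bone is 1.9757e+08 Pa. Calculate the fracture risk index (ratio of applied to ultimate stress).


FRI = applied / ultimate
FRI = 5.1223e+07 / 1.9757e+08
FRI = 0.2593


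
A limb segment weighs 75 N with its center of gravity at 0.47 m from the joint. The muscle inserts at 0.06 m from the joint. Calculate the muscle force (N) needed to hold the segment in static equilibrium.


F_muscle = W * d_load / d_muscle
F_muscle = 75 * 0.47 / 0.06
Numerator = 35.2500
F_muscle = 587.5000


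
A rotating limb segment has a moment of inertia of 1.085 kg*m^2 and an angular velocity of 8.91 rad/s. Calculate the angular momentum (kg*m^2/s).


L = I * omega
L = 1.085 * 8.91
L = 9.6673


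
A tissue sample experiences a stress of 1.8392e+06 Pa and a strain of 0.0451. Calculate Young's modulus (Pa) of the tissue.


E = stress / strain
E = 1.8392e+06 / 0.0451
E = 4.0780e+07


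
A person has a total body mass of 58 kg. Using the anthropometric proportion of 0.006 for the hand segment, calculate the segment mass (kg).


m_segment = body_mass * fraction
m_segment = 58 * 0.006
m_segment = 0.3480


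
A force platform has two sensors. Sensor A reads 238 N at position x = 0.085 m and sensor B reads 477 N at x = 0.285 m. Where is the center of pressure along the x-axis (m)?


COP_x = (F1*x1 + F2*x2) / (F1 + F2)
COP_x = (238*0.085 + 477*0.285) / (238 + 477)
Numerator = 156.1750
Denominator = 715
COP_x = 0.2184


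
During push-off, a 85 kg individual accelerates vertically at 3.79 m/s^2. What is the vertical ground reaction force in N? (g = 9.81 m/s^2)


GRF = m * (g + a)
GRF = 85 * (9.81 + 3.79)
GRF = 85 * 13.6000
GRF = 1156.0000


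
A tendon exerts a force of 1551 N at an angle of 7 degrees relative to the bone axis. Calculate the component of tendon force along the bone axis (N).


F_eff = F_tendon * cos(theta)
theta = 7 deg = 0.1222 rad
cos(theta) = 0.9925
F_eff = 1551 * 0.9925
F_eff = 1539.4391


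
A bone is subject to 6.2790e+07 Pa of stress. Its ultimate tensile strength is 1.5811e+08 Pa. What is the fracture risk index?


FRI = applied / ultimate
FRI = 6.2790e+07 / 1.5811e+08
FRI = 0.3971


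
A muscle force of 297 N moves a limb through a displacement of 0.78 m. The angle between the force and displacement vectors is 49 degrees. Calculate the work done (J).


W = F * d * cos(theta)
theta = 49 deg = 0.8552 rad
cos(theta) = 0.6561
W = 297 * 0.78 * 0.6561
W = 151.9826


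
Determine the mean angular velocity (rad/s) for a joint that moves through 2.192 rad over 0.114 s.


omega = delta_theta / delta_t
omega = 2.192 / 0.114
omega = 19.2281


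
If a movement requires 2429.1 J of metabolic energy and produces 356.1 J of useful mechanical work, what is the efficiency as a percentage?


eta = (W_mech / E_meta) * 100
eta = (356.1 / 2429.1) * 100
ratio = 0.1466
eta = 14.6598


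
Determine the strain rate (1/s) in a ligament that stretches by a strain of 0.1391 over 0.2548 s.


strain_rate = delta_strain / delta_t
strain_rate = 0.1391 / 0.2548
strain_rate = 0.5459


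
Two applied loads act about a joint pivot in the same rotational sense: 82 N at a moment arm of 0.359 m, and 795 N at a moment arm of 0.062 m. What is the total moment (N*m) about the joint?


M = F1 * d1 + F2 * d2
M = 82 * 0.359 + 795 * 0.062
M = 29.4380 + 49.2900
M = 78.7280


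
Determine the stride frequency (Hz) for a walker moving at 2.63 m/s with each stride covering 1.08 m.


f = v / stride_length
f = 2.63 / 1.08
f = 2.4352


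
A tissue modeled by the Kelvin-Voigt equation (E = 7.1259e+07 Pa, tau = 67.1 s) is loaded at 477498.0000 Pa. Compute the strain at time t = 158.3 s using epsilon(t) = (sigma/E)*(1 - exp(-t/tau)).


epsilon(t) = (sigma/E) * (1 - exp(-t/tau))
sigma/E = 477498.0000 / 7.1259e+07 = 0.0067
exp(-t/tau) = exp(-158.3 / 67.1) = 0.0945
epsilon = 0.0067 * (1 - 0.0945)
epsilon = 0.0061


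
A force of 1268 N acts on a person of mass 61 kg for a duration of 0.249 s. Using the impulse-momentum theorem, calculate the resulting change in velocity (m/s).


J = F * dt = 1268 * 0.249 = 315.7320 N*s
delta_v = J / m
delta_v = 315.7320 / 61
delta_v = 5.1759


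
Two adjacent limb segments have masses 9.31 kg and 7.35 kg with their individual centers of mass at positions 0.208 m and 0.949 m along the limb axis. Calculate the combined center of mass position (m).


COM = (m1*x1 + m2*x2) / (m1 + m2)
COM = (9.31*0.208 + 7.35*0.949) / (9.31 + 7.35)
Numerator = 8.9116
Denominator = 16.6600
COM = 0.5349


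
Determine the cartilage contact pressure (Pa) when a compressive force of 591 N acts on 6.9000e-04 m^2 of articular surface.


P = F / A
P = 591 / 6.9000e-04
P = 856521.7391


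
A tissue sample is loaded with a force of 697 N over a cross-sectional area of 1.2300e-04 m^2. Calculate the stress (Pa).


stress = F / A
stress = 697 / 1.2300e-04
stress = 5.6667e+06


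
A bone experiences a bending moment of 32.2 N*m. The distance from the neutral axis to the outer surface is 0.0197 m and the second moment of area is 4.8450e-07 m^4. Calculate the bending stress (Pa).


sigma = M * c / I
sigma = 32.2 * 0.0197 / 4.8450e-07
M * c = 0.6343
sigma = 1.3093e+06


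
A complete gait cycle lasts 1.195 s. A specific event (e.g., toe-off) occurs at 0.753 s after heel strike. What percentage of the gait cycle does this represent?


pct = (event_time / cycle_time) * 100
pct = (0.753 / 1.195) * 100
ratio = 0.6301
pct = 63.0126


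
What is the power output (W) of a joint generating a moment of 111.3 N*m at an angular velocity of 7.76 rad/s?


P = M * omega
P = 111.3 * 7.76
P = 863.6880


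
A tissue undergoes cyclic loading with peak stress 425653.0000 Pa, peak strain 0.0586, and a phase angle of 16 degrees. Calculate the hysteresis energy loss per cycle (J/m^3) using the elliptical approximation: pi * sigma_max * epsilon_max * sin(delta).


E_loss = pi * sigma_max * epsilon_max * sin(delta)
delta = 16 deg = 0.2793 rad
sin(delta) = 0.2756
E_loss = pi * 425653.0000 * 0.0586 * 0.2756
E_loss = 21599.3789


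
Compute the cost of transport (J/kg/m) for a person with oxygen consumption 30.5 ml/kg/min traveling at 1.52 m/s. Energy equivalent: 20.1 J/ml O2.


Power per kg = VO2 * 20.1 / 60
Power per kg = 30.5 * 20.1 / 60 = 10.2175 W/kg
Cost = power_per_kg / speed
Cost = 10.2175 / 1.52
Cost = 6.7220


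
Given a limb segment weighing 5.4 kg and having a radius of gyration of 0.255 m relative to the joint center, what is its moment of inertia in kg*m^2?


I = m * k^2
I = 5.4 * 0.255^2
k^2 = 0.0650
I = 0.3511


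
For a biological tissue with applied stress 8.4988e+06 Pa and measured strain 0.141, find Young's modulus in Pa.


E = stress / strain
E = 8.4988e+06 / 0.141
E = 6.0275e+07


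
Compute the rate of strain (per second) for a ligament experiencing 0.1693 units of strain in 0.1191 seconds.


strain_rate = delta_strain / delta_t
strain_rate = 0.1693 / 0.1191
strain_rate = 1.4215


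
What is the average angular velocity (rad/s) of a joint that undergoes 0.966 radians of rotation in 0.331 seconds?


omega = delta_theta / delta_t
omega = 0.966 / 0.331
omega = 2.9184


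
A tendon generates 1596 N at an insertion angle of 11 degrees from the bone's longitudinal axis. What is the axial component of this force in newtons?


F_eff = F_tendon * cos(theta)
theta = 11 deg = 0.1920 rad
cos(theta) = 0.9816
F_eff = 1596 * 0.9816
F_eff = 1566.6770


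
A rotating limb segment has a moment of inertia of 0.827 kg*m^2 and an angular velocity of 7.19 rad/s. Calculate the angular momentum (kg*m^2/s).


L = I * omega
L = 0.827 * 7.19
L = 5.9461


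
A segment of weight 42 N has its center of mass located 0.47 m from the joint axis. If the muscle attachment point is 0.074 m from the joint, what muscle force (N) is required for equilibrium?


F_muscle = W * d_load / d_muscle
F_muscle = 42 * 0.47 / 0.074
Numerator = 19.7400
F_muscle = 266.7568


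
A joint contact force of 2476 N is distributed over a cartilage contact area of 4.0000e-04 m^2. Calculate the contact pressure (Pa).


P = F / A
P = 2476 / 4.0000e-04
P = 6.1900e+06


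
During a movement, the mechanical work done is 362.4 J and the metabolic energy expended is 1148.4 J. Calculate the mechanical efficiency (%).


eta = (W_mech / E_meta) * 100
eta = (362.4 / 1148.4) * 100
ratio = 0.3156
eta = 31.5569


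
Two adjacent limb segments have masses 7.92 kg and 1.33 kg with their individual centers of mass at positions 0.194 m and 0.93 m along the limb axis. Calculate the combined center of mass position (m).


COM = (m1*x1 + m2*x2) / (m1 + m2)
COM = (7.92*0.194 + 1.33*0.93) / (7.92 + 1.33)
Numerator = 2.7734
Denominator = 9.2500
COM = 0.2998


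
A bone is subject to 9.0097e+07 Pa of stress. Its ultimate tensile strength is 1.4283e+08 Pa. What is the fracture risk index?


FRI = applied / ultimate
FRI = 9.0097e+07 / 1.4283e+08
FRI = 0.6308


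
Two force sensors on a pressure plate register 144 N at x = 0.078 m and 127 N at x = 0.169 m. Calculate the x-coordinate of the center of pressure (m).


COP_x = (F1*x1 + F2*x2) / (F1 + F2)
COP_x = (144*0.078 + 127*0.169) / (144 + 127)
Numerator = 32.6950
Denominator = 271
COP_x = 0.1206


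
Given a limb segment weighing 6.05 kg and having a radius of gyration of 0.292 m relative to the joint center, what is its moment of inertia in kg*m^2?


I = m * k^2
I = 6.05 * 0.292^2
k^2 = 0.0853
I = 0.5158


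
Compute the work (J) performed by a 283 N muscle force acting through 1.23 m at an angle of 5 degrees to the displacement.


W = F * d * cos(theta)
theta = 5 deg = 0.0873 rad
cos(theta) = 0.9962
W = 283 * 1.23 * 0.9962
W = 346.7654


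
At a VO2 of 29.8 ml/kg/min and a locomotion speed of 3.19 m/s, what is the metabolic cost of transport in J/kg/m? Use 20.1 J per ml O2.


Power per kg = VO2 * 20.1 / 60
Power per kg = 29.8 * 20.1 / 60 = 9.9830 W/kg
Cost = power_per_kg / speed
Cost = 9.9830 / 3.19
Cost = 3.1295


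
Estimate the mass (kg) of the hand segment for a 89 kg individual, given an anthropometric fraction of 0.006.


m_segment = body_mass * fraction
m_segment = 89 * 0.006
m_segment = 0.5340


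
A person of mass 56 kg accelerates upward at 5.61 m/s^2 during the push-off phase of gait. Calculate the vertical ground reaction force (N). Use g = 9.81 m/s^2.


GRF = m * (g + a)
GRF = 56 * (9.81 + 5.61)
GRF = 56 * 15.4200
GRF = 863.5200


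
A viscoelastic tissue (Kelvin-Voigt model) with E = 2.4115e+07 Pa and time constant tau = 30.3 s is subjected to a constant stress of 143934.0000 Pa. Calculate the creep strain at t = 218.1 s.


epsilon(t) = (sigma/E) * (1 - exp(-t/tau))
sigma/E = 143934.0000 / 2.4115e+07 = 0.0060
exp(-t/tau) = exp(-218.1 / 30.3) = 7.4807e-04
epsilon = 0.0060 * (1 - 7.4807e-04)
epsilon = 0.0060


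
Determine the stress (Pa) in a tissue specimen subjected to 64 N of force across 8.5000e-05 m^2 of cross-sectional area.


stress = F / A
stress = 64 / 8.5000e-05
stress = 752941.1765


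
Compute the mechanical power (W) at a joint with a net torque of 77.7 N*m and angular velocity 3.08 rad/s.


P = M * omega
P = 77.7 * 3.08
P = 239.3160


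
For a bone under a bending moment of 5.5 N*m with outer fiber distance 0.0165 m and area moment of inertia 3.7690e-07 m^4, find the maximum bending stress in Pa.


sigma = M * c / I
sigma = 5.5 * 0.0165 / 3.7690e-07
M * c = 0.0907
sigma = 240780.0478


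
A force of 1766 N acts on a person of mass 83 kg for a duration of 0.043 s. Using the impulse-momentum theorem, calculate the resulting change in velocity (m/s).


J = F * dt = 1766 * 0.043 = 75.9380 N*s
delta_v = J / m
delta_v = 75.9380 / 83
delta_v = 0.9149


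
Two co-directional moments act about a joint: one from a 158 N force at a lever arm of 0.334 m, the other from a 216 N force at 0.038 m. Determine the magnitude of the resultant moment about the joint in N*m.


M = F1 * d1 + F2 * d2
M = 158 * 0.334 + 216 * 0.038
M = 52.7720 + 8.2080
M = 60.9800


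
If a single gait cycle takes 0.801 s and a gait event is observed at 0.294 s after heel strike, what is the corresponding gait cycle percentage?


pct = (event_time / cycle_time) * 100
pct = (0.294 / 0.801) * 100
ratio = 0.3670
pct = 36.7041


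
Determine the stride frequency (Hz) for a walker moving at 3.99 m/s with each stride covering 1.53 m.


f = v / stride_length
f = 3.99 / 1.53
f = 2.6078


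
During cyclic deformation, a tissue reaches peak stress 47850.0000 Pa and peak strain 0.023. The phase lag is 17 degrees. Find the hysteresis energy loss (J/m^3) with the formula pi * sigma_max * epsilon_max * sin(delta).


E_loss = pi * sigma_max * epsilon_max * sin(delta)
delta = 17 deg = 0.2967 rad
sin(delta) = 0.2924
E_loss = pi * 47850.0000 * 0.023 * 0.2924
E_loss = 1010.8693


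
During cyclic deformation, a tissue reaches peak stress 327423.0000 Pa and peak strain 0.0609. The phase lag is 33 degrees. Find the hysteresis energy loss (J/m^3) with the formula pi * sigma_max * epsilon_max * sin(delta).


E_loss = pi * sigma_max * epsilon_max * sin(delta)
delta = 33 deg = 0.5760 rad
sin(delta) = 0.5446
E_loss = pi * 327423.0000 * 0.0609 * 0.5446
E_loss = 34118.1216


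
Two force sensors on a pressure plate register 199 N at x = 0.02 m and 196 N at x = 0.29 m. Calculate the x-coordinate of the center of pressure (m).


COP_x = (F1*x1 + F2*x2) / (F1 + F2)
COP_x = (199*0.02 + 196*0.29) / (199 + 196)
Numerator = 60.8200
Denominator = 395
COP_x = 0.1540


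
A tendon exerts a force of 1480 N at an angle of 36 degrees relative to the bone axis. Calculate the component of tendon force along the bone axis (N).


F_eff = F_tendon * cos(theta)
theta = 36 deg = 0.6283 rad
cos(theta) = 0.8090
F_eff = 1480 * 0.8090
F_eff = 1197.3452


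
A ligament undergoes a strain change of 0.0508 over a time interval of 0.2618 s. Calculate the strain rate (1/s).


strain_rate = delta_strain / delta_t
strain_rate = 0.0508 / 0.2618
strain_rate = 0.1940


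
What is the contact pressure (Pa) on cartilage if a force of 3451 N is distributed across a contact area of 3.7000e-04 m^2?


P = F / A
P = 3451 / 3.7000e-04
P = 9.3270e+06


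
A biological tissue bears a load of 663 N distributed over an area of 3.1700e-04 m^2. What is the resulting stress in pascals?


stress = F / A
stress = 663 / 3.1700e-04
stress = 2.0915e+06


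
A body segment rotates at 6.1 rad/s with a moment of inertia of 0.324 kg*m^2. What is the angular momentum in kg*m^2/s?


L = I * omega
L = 0.324 * 6.1
L = 1.9764


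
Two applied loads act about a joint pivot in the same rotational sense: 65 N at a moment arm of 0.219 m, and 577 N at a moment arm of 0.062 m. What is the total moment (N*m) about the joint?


M = F1 * d1 + F2 * d2
M = 65 * 0.219 + 577 * 0.062
M = 14.2350 + 35.7740
M = 50.0090


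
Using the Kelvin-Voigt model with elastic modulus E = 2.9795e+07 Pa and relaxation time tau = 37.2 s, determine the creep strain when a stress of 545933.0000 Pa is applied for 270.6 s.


epsilon(t) = (sigma/E) * (1 - exp(-t/tau))
sigma/E = 545933.0000 / 2.9795e+07 = 0.0183
exp(-t/tau) = exp(-270.6 / 37.2) = 6.9320e-04
epsilon = 0.0183 * (1 - 6.9320e-04)
epsilon = 0.0183


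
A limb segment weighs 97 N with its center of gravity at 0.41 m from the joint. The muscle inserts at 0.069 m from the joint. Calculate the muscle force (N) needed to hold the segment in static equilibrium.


F_muscle = W * d_load / d_muscle
F_muscle = 97 * 0.41 / 0.069
Numerator = 39.7700
F_muscle = 576.3768


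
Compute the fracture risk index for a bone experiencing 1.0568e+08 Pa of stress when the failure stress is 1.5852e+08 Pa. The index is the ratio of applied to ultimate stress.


FRI = applied / ultimate
FRI = 1.0568e+08 / 1.5852e+08
FRI = 0.6667


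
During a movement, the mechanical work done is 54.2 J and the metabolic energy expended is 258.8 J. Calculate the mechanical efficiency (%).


eta = (W_mech / E_meta) * 100
eta = (54.2 / 258.8) * 100
ratio = 0.2094
eta = 20.9428


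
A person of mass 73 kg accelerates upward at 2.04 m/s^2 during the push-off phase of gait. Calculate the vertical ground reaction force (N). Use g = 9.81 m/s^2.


GRF = m * (g + a)
GRF = 73 * (9.81 + 2.04)
GRF = 73 * 11.8500
GRF = 865.0500


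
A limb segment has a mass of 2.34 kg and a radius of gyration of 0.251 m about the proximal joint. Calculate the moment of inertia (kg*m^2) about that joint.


I = m * k^2
I = 2.34 * 0.251^2
k^2 = 0.0630
I = 0.1474


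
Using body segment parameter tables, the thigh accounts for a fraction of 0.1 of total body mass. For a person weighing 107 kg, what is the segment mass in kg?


m_segment = body_mass * fraction
m_segment = 107 * 0.1
m_segment = 10.7000


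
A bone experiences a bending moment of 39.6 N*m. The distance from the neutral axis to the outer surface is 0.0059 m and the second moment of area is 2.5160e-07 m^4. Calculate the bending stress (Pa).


sigma = M * c / I
sigma = 39.6 * 0.0059 / 2.5160e-07
M * c = 0.2336
sigma = 928616.8521


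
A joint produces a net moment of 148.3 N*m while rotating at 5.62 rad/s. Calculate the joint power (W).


P = M * omega
P = 148.3 * 5.62
P = 833.4460


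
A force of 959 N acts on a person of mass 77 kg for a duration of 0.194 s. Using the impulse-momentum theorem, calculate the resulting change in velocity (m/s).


J = F * dt = 959 * 0.194 = 186.0460 N*s
delta_v = J / m
delta_v = 186.0460 / 77
delta_v = 2.4162


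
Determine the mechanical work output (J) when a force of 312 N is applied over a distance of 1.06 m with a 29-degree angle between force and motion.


W = F * d * cos(theta)
theta = 29 deg = 0.5061 rad
cos(theta) = 0.8746
W = 312 * 1.06 * 0.8746
W = 289.2542


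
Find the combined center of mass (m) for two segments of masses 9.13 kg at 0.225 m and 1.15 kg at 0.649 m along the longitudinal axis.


COM = (m1*x1 + m2*x2) / (m1 + m2)
COM = (9.13*0.225 + 1.15*0.649) / (9.13 + 1.15)
Numerator = 2.8006
Denominator = 10.2800
COM = 0.2724


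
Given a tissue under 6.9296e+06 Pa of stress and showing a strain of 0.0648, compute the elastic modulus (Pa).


E = stress / strain
E = 6.9296e+06 / 0.0648
E = 1.0694e+08


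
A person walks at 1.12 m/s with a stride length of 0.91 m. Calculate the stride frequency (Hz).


f = v / stride_length
f = 1.12 / 0.91
f = 1.2308


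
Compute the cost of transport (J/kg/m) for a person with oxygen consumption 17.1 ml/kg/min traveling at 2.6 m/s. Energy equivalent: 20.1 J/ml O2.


Power per kg = VO2 * 20.1 / 60
Power per kg = 17.1 * 20.1 / 60 = 5.7285 W/kg
Cost = power_per_kg / speed
Cost = 5.7285 / 2.6
Cost = 2.2033


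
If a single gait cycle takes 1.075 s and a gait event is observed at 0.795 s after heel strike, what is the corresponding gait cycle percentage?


pct = (event_time / cycle_time) * 100
pct = (0.795 / 1.075) * 100
ratio = 0.7395
pct = 73.9535


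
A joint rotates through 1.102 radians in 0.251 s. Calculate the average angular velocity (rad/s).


omega = delta_theta / delta_t
omega = 1.102 / 0.251
omega = 4.3904


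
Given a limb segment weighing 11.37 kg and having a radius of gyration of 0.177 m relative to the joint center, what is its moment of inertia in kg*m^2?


I = m * k^2
I = 11.37 * 0.177^2
k^2 = 0.0313
I = 0.3562


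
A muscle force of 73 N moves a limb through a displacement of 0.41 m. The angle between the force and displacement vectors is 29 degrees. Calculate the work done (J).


W = F * d * cos(theta)
theta = 29 deg = 0.5061 rad
cos(theta) = 0.8746
W = 73 * 0.41 * 0.8746
W = 26.1774


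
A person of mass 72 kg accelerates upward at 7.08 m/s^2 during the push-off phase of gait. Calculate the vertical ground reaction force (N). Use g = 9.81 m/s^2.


GRF = m * (g + a)
GRF = 72 * (9.81 + 7.08)
GRF = 72 * 16.8900
GRF = 1216.0800


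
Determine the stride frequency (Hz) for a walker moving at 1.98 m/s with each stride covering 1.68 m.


f = v / stride_length
f = 1.98 / 1.68
f = 1.1786


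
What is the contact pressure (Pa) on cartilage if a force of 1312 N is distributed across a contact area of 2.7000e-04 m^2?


P = F / A
P = 1312 / 2.7000e-04
P = 4.8593e+06


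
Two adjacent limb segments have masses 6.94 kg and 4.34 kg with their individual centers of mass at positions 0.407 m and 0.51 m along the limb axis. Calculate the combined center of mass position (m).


COM = (m1*x1 + m2*x2) / (m1 + m2)
COM = (6.94*0.407 + 4.34*0.51) / (6.94 + 4.34)
Numerator = 5.0380
Denominator = 11.2800
COM = 0.4466


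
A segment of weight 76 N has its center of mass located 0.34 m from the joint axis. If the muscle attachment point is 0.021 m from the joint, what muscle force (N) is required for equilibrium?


F_muscle = W * d_load / d_muscle
F_muscle = 76 * 0.34 / 0.021
Numerator = 25.8400
F_muscle = 1230.4762


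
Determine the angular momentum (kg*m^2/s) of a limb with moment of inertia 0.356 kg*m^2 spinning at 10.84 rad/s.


L = I * omega
L = 0.356 * 10.84
L = 3.8590


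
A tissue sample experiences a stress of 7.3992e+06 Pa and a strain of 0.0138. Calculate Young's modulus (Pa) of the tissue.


E = stress / strain
E = 7.3992e+06 / 0.0138
E = 5.3617e+08


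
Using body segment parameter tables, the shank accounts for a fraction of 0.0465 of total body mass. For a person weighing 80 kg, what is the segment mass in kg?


m_segment = body_mass * fraction
m_segment = 80 * 0.0465
m_segment = 3.7200


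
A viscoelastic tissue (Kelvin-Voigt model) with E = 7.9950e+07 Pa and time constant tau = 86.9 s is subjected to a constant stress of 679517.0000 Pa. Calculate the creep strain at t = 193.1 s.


epsilon(t) = (sigma/E) * (1 - exp(-t/tau))
sigma/E = 679517.0000 / 7.9950e+07 = 0.0085
exp(-t/tau) = exp(-193.1 / 86.9) = 0.1084
epsilon = 0.0085 * (1 - 0.1084)
epsilon = 0.0076


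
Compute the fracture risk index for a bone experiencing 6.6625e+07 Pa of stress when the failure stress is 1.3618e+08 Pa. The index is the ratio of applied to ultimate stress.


FRI = applied / ultimate
FRI = 6.6625e+07 / 1.3618e+08
FRI = 0.4892


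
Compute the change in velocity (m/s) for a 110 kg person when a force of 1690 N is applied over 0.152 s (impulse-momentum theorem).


J = F * dt = 1690 * 0.152 = 256.8800 N*s
delta_v = J / m
delta_v = 256.8800 / 110
delta_v = 2.3353


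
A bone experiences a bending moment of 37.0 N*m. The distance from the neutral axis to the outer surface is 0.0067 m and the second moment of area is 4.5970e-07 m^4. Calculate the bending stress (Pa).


sigma = M * c / I
sigma = 37.0 * 0.0067 / 4.5970e-07
M * c = 0.2479
sigma = 539264.7379


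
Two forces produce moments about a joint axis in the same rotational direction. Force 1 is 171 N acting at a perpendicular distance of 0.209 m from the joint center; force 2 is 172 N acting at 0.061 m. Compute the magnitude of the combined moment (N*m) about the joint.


M = F1 * d1 + F2 * d2
M = 171 * 0.209 + 172 * 0.061
M = 35.7390 + 10.4920
M = 46.2310


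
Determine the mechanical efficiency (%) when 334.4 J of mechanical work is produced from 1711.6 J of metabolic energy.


eta = (W_mech / E_meta) * 100
eta = (334.4 / 1711.6) * 100
ratio = 0.1954
eta = 19.5373


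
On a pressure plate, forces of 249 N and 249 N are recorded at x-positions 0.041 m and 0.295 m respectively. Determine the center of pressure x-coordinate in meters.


COP_x = (F1*x1 + F2*x2) / (F1 + F2)
COP_x = (249*0.041 + 249*0.295) / (249 + 249)
Numerator = 83.6640
Denominator = 498
COP_x = 0.1680


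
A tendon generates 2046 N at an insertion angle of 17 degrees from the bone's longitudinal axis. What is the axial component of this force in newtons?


F_eff = F_tendon * cos(theta)
theta = 17 deg = 0.2967 rad
cos(theta) = 0.9563
F_eff = 2046 * 0.9563
F_eff = 1956.5995


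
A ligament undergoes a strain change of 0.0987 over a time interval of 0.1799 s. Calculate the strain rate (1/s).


strain_rate = delta_strain / delta_t
strain_rate = 0.0987 / 0.1799
strain_rate = 0.5486


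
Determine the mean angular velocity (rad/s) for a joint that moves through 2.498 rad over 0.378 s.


omega = delta_theta / delta_t
omega = 2.498 / 0.378
omega = 6.6085


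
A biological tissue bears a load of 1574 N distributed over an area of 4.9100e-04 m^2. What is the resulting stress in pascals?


stress = F / A
stress = 1574 / 4.9100e-04
stress = 3.2057e+06


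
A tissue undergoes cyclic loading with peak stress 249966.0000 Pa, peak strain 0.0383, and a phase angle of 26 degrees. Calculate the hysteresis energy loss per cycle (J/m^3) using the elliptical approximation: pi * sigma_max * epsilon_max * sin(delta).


E_loss = pi * sigma_max * epsilon_max * sin(delta)
delta = 26 deg = 0.4538 rad
sin(delta) = 0.4384
E_loss = pi * 249966.0000 * 0.0383 * 0.4384
E_loss = 13184.7394


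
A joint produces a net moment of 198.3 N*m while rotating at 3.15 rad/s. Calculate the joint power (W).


P = M * omega
P = 198.3 * 3.15
P = 624.6450


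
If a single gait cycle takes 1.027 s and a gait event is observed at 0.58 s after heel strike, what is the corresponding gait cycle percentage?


pct = (event_time / cycle_time) * 100
pct = (0.58 / 1.027) * 100
ratio = 0.5648
pct = 56.4752


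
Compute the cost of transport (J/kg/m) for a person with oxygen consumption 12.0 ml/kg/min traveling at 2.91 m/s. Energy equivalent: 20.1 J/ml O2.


Power per kg = VO2 * 20.1 / 60
Power per kg = 12.0 * 20.1 / 60 = 4.0200 W/kg
Cost = power_per_kg / speed
Cost = 4.0200 / 2.91
Cost = 1.3814


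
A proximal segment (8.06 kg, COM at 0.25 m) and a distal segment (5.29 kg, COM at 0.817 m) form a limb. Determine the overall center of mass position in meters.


COM = (m1*x1 + m2*x2) / (m1 + m2)
COM = (8.06*0.25 + 5.29*0.817) / (8.06 + 5.29)
Numerator = 6.3369
Denominator = 13.3500
COM = 0.4747


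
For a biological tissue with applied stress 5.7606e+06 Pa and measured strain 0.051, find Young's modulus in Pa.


E = stress / strain
E = 5.7606e+06 / 0.051
E = 1.1295e+08


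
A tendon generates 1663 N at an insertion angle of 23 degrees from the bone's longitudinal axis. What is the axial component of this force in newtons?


F_eff = F_tendon * cos(theta)
theta = 23 deg = 0.4014 rad
cos(theta) = 0.9205
F_eff = 1663 * 0.9205
F_eff = 1530.7996


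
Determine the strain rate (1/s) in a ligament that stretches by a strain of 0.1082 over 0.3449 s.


strain_rate = delta_strain / delta_t
strain_rate = 0.1082 / 0.3449
strain_rate = 0.3137


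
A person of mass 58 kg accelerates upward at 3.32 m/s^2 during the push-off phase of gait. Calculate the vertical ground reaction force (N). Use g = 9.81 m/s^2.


GRF = m * (g + a)
GRF = 58 * (9.81 + 3.32)
GRF = 58 * 13.1300
GRF = 761.5400


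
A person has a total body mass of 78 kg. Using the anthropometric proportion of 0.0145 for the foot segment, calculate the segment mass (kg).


m_segment = body_mass * fraction
m_segment = 78 * 0.0145
m_segment = 1.1310


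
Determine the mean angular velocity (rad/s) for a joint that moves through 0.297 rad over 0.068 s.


omega = delta_theta / delta_t
omega = 0.297 / 0.068
omega = 4.3676


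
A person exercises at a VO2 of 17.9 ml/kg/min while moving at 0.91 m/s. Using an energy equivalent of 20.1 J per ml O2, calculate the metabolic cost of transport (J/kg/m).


Power per kg = VO2 * 20.1 / 60
Power per kg = 17.9 * 20.1 / 60 = 5.9965 W/kg
Cost = power_per_kg / speed
Cost = 5.9965 / 0.91
Cost = 6.5896


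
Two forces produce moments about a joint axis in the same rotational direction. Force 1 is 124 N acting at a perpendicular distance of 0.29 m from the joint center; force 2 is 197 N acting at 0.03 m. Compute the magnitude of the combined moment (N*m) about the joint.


M = F1 * d1 + F2 * d2
M = 124 * 0.29 + 197 * 0.03
M = 35.9600 + 5.9100
M = 41.8700


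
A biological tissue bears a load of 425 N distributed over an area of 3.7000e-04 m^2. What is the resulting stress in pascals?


stress = F / A
stress = 425 / 3.7000e-04
stress = 1.1486e+06


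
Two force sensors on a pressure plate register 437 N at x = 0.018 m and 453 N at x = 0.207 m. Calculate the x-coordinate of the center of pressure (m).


COP_x = (F1*x1 + F2*x2) / (F1 + F2)
COP_x = (437*0.018 + 453*0.207) / (437 + 453)
Numerator = 101.6370
Denominator = 890
COP_x = 0.1142


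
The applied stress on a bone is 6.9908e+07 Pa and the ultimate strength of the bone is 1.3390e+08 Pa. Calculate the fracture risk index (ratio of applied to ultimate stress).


FRI = applied / ultimate
FRI = 6.9908e+07 / 1.3390e+08
FRI = 0.5221


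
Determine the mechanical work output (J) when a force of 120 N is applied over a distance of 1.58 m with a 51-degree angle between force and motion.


W = F * d * cos(theta)
theta = 51 deg = 0.8901 rad
cos(theta) = 0.6293
W = 120 * 1.58 * 0.6293
W = 119.3191


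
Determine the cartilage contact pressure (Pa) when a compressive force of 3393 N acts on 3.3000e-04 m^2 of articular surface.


P = F / A
P = 3393 / 3.3000e-04
P = 1.0282e+07


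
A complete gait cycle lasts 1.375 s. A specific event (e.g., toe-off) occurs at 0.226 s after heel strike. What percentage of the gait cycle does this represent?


pct = (event_time / cycle_time) * 100
pct = (0.226 / 1.375) * 100
ratio = 0.1644
pct = 16.4364


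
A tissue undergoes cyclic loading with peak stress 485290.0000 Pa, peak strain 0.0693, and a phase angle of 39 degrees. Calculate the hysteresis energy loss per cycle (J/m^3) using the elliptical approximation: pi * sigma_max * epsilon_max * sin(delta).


E_loss = pi * sigma_max * epsilon_max * sin(delta)
delta = 39 deg = 0.6807 rad
sin(delta) = 0.6293
E_loss = pi * 485290.0000 * 0.0693 * 0.6293
E_loss = 66489.9878


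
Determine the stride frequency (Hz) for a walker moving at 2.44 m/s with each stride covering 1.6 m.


f = v / stride_length
f = 2.44 / 1.6
f = 1.5250


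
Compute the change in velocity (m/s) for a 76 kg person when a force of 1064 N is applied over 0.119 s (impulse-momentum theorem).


J = F * dt = 1064 * 0.119 = 126.6160 N*s
delta_v = J / m
delta_v = 126.6160 / 76
delta_v = 1.6660


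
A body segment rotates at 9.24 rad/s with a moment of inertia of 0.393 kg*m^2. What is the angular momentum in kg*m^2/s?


L = I * omega
L = 0.393 * 9.24
L = 3.6313


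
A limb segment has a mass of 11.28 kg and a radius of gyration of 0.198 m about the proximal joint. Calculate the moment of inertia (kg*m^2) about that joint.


I = m * k^2
I = 11.28 * 0.198^2
k^2 = 0.0392
I = 0.4422


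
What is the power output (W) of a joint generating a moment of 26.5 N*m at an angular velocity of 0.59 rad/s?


P = M * omega
P = 26.5 * 0.59
P = 15.6350


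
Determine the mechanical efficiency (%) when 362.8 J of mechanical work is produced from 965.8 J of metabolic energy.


eta = (W_mech / E_meta) * 100
eta = (362.8 / 965.8) * 100
ratio = 0.3756
eta = 37.5647


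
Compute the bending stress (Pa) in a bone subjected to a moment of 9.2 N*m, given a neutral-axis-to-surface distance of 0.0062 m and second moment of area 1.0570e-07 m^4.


sigma = M * c / I
sigma = 9.2 * 0.0062 / 1.0570e-07
M * c = 0.0570
sigma = 539640.4920


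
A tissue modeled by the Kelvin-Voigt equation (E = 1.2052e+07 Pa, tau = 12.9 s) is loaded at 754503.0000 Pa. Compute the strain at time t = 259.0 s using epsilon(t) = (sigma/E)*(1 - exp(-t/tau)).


epsilon(t) = (sigma/E) * (1 - exp(-t/tau))
sigma/E = 754503.0000 / 1.2052e+07 = 0.0626
exp(-t/tau) = exp(-259.0 / 12.9) = 1.9074e-09
epsilon = 0.0626 * (1 - 1.9074e-09)
epsilon = 0.0626


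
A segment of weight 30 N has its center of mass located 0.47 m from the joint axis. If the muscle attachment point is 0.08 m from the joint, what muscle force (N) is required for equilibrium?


F_muscle = W * d_load / d_muscle
F_muscle = 30 * 0.47 / 0.08
Numerator = 14.1000
F_muscle = 176.2500


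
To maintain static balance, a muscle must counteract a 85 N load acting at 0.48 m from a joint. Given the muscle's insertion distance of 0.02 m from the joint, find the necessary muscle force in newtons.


F_muscle = W * d_load / d_muscle
F_muscle = 85 * 0.48 / 0.02
Numerator = 40.8000
F_muscle = 2040.0000


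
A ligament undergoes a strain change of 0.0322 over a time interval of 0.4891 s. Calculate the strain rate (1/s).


strain_rate = delta_strain / delta_t
strain_rate = 0.0322 / 0.4891
strain_rate = 0.0658


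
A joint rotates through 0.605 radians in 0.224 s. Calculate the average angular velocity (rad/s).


omega = delta_theta / delta_t
omega = 0.605 / 0.224
omega = 2.7009


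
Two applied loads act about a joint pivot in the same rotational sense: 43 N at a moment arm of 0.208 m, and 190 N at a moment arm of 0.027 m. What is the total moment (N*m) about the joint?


M = F1 * d1 + F2 * d2
M = 43 * 0.208 + 190 * 0.027
M = 8.9440 + 5.1300
M = 14.0740


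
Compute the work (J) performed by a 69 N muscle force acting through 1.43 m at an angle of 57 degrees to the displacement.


W = F * d * cos(theta)
theta = 57 deg = 0.9948 rad
cos(theta) = 0.5446
W = 69 * 1.43 * 0.5446
W = 53.7395


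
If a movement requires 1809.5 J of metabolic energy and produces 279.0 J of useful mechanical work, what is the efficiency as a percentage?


eta = (W_mech / E_meta) * 100
eta = (279.0 / 1809.5) * 100
ratio = 0.1542
eta = 15.4186


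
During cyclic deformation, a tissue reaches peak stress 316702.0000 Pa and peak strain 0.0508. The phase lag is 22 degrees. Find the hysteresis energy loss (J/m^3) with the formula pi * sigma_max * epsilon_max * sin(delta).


E_loss = pi * sigma_max * epsilon_max * sin(delta)
delta = 22 deg = 0.3840 rad
sin(delta) = 0.3746
E_loss = pi * 316702.0000 * 0.0508 * 0.3746
E_loss = 18933.8882


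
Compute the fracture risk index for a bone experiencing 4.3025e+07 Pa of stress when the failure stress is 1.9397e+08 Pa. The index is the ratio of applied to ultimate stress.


FRI = applied / ultimate
FRI = 4.3025e+07 / 1.9397e+08
FRI = 0.2218


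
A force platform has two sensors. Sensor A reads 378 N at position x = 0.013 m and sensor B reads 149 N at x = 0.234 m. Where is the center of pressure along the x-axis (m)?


COP_x = (F1*x1 + F2*x2) / (F1 + F2)
COP_x = (378*0.013 + 149*0.234) / (378 + 149)
Numerator = 39.7800
Denominator = 527
COP_x = 0.0755


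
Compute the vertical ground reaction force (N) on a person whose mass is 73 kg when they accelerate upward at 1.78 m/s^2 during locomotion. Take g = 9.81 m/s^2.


GRF = m * (g + a)
GRF = 73 * (9.81 + 1.78)
GRF = 73 * 11.5900
GRF = 846.0700


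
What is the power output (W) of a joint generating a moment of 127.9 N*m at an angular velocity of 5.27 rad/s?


P = M * omega
P = 127.9 * 5.27
P = 674.0330


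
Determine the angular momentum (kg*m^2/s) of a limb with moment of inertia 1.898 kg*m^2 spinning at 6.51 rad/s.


L = I * omega
L = 1.898 * 6.51
L = 12.3560


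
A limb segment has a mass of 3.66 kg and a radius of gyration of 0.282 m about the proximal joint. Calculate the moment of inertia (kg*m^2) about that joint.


I = m * k^2
I = 3.66 * 0.282^2
k^2 = 0.0795
I = 0.2911


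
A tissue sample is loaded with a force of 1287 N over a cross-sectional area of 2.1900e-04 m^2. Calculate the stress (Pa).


stress = F / A
stress = 1287 / 2.1900e-04
stress = 5.8767e+06


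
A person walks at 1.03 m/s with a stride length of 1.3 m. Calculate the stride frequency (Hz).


f = v / stride_length
f = 1.03 / 1.3
f = 0.7923


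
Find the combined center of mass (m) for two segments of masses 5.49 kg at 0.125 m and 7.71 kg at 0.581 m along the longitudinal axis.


COM = (m1*x1 + m2*x2) / (m1 + m2)
COM = (5.49*0.125 + 7.71*0.581) / (5.49 + 7.71)
Numerator = 5.1658
Denominator = 13.2000
COM = 0.3913


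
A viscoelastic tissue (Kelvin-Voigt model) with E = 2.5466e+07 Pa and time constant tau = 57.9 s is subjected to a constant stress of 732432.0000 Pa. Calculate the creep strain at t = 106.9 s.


epsilon(t) = (sigma/E) * (1 - exp(-t/tau))
sigma/E = 732432.0000 / 2.5466e+07 = 0.0288
exp(-t/tau) = exp(-106.9 / 57.9) = 0.1578
epsilon = 0.0288 * (1 - 0.1578)
epsilon = 0.0242


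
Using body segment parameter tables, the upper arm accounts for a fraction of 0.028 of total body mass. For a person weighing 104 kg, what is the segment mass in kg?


m_segment = body_mass * fraction
m_segment = 104 * 0.028
m_segment = 2.9120


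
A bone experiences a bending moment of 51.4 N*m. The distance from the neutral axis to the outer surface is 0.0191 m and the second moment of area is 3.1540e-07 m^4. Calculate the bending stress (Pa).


sigma = M * c / I
sigma = 51.4 * 0.0191 / 3.1540e-07
M * c = 0.9817
sigma = 3.1127e+06


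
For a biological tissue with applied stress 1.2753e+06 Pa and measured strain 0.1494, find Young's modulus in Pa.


E = stress / strain
E = 1.2753e+06 / 0.1494
E = 8.5361e+06


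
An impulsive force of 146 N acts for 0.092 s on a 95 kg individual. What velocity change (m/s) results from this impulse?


J = F * dt = 146 * 0.092 = 13.4320 N*s
delta_v = J / m
delta_v = 13.4320 / 95
delta_v = 0.1414


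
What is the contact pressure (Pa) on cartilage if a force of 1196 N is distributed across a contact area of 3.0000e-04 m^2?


P = F / A
P = 1196 / 3.0000e-04
P = 3.9867e+06


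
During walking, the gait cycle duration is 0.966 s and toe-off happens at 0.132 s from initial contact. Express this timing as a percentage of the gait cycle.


pct = (event_time / cycle_time) * 100
pct = (0.132 / 0.966) * 100
ratio = 0.1366
pct = 13.6646


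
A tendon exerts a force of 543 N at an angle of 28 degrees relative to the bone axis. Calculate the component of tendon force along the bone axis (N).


F_eff = F_tendon * cos(theta)
theta = 28 deg = 0.4887 rad
cos(theta) = 0.8829
F_eff = 543 * 0.8829
F_eff = 479.4405


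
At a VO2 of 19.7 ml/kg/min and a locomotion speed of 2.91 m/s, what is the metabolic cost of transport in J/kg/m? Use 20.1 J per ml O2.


Power per kg = VO2 * 20.1 / 60
Power per kg = 19.7 * 20.1 / 60 = 6.5995 W/kg
Cost = power_per_kg / speed
Cost = 6.5995 / 2.91
Cost = 2.2679
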